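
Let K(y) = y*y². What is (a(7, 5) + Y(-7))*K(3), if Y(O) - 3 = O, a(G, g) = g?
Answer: 27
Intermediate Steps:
K(y) = y³
Y(O) = 3 + O
(a(7, 5) + Y(-7))*K(3) = (5 + (3 - 7))*3³ = (5 - 4)*27 = 1*27 = 27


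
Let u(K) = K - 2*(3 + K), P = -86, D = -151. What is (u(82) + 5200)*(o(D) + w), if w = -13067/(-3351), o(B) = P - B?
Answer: 393422928/1117 ≈ 3.5221e+5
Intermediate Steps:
o(B) = -86 - B
u(K) = -6 - K (u(K) = K + (-6 - 2*K) = -6 - K)
w = 13067/3351 (w = -13067*(-1/3351) = 13067/3351 ≈ 3.8994)
(u(82) + 5200)*(o(D) + w) = ((-6 - 1*82) + 5200)*((-86 - 1*(-151)) + 13067/3351) = ((-6 - 82) + 5200)*((-86 + 151) + 13067/3351) = (-88 + 5200)*(65 + 13067/3351) = 5112*(230882/3351) = 393422928/1117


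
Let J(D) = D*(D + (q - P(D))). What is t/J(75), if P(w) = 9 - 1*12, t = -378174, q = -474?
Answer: 63029/4950 ≈ 12.733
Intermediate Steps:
P(w) = -3 (P(w) = 9 - 12 = -3)
J(D) = D*(-471 + D) (J(D) = D*(D + (-474 - 1*(-3))) = D*(D + (-474 + 3)) = D*(D - 471) = D*(-471 + D))
t/J(75) = -378174*1/(75*(-471 + 75)) = -378174/(75*(-396)) = -378174/(-29700) = -378174*(-1/29700) = 63029/4950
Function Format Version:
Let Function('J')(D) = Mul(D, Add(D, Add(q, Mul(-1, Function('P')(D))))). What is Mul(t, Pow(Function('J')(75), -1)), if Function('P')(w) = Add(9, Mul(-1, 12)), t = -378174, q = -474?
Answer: Rational(63029, 4950) ≈ 12.733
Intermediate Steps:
Function('P')(w) = -3 (Function('P')(w) = Add(9, -12) = -3)
Function('J')(D) = Mul(D, Add(-471, D)) (Function('J')(D) = Mul(D, Add(D, Add(-474, Mul(-1, -3)))) = Mul(D, Add(D, Add(-474, 3))) = Mul(D, Add(D, -471)) = Mul(D, Add(-471, D)))
Mul(t, Pow(Function('J')(75), -1)) = Mul(-378174, Pow(Mul(75, Add(-471, 75)), -1)) = Mul(-378174, Pow(Mul(75, -396), -1)) = Mul(-378174, Pow(-29700, -1)) = Mul(-378174, Rational(-1, 29700)) = Rational(63029, 4950)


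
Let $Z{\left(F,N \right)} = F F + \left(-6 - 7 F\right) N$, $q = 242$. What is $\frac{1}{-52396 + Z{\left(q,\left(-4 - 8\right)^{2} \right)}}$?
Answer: $- \frac{1}{238632} \approx -4.1906 \cdot 10^{-6}$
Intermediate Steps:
$Z{\left(F,N \right)} = F^{2} + N \left(-6 - 7 F\right)$
$\frac{1}{-52396 + Z{\left(q,\left(-4 - 8\right)^{2} \right)}} = \frac{1}{-52396 - \left(-58564 + 1700 \left(-4 - 8\right)^{2}\right)} = \frac{1}{-52396 - \left(-58564 + 244800\right)} = \frac{1}{-52396 - \left(-57700 + 243936\right)} = \frac{1}{-52396 - 186236} = \frac{1}{-238632} = - \frac{1}{238632}$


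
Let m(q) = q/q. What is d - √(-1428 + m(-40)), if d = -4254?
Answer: -4254 - I*√1427 ≈ -4254.0 - 37.776*I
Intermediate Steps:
m(q) = 1
d - √(-1428 + m(-40)) = -4254 - √(-1428 + 1) = -4254 - √(-1427) = -4254 - I*√1427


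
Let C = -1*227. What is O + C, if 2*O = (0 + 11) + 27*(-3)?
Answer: -262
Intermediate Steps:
C = -227
O = -35 (O = ((0 + 11) + 27*(-3))/2 = (11 - 81)/2 = (1/2)*(-70) = -35)
O + C = -35 - 227 = -262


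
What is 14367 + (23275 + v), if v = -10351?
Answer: 27291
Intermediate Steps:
14367 + (23275 + v) = 14367 + (23275 - 10351) = 14367 + 12924 = 27291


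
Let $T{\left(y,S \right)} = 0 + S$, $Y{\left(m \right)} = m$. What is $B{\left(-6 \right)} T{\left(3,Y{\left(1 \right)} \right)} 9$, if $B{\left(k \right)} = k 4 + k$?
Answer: $-270$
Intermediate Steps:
$T{\left(y,S \right)} = S$
$B{\left(k \right)} = 5 k$ ($B{\left(k \right)} = 4 k + k = 5 k$)
$B{\left(-6 \right)} T{\left(3,Y{\left(1 \right)} \right)} 9 = 5 \left(-6\right) 1 \cdot 9 = \left(-30\right) 1 \cdot 9 = \left(-30\right) 9 = -270$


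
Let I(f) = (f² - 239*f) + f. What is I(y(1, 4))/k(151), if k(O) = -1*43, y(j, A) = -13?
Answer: -3263/43 ≈ -75.884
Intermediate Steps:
k(O) = -43
I(f) = f² - 238*f
I(y(1, 4))/k(151) = -13*(-238 - 13)/(-43) = -13*(-251)*(-1/43) = 3263*(-1/43) = -3263/43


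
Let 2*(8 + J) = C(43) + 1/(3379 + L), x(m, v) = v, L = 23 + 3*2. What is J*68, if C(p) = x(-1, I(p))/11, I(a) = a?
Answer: -7705301/18744 ≈ -411.08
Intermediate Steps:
L = 29 (L = 23 + 6 = 29)
C(p) = p/11
J = -453253/74976 (J = -8 + ((1/11)*43 + 1/(3379 + 29))/2 = -8 + (43/11 + 1/3408)/2 = -8 + (1/2)*(146555/37488) = -8 + 146555/74976 = -453253/74976 ≈ -6.0453)
J*68 = -453253/74976*68 = -7705301/18744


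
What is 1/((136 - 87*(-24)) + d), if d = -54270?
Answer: -1/52046 ≈ -1.9214e-5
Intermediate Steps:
1/((136 - 87*(-24)) + d) = 1/((136 - 87*(-24)) - 54270) = 1/((136 + 2088) - 54270) = 1/(2224 - 54270) = 1/(-52046) = -1/52046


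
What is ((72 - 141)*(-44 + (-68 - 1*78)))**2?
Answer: 171872100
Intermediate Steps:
((72 - 141)*(-44 + (-68 - 1*78)))**2 = (-69*(-44 + (-68 - 78)))**2 = (-69*(-44 - 146))**2 = (-69*(-190))**2 = 13110**2 = 171872100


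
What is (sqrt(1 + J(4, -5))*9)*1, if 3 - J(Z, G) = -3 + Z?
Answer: 9*sqrt(3) ≈ 15.588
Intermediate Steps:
J(Z, G) = 6 - Z (J(Z, G) = 3 - (-3 + Z) = 3 + (3 - Z) = 6 - Z)
(sqrt(1 + J(4, -5))*9)*1 = (sqrt(1 + (6 - 1*4))*9)*1 = (sqrt(1 + (6 - 4))*9)*1 = (sqrt(1 + 2)*9)*1 = (sqrt(3)*9)*1 = (9*sqrt(3))*1 = 9*sqrt(3)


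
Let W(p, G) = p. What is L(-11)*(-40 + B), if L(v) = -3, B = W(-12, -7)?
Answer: 156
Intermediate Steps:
B = -12
L(-11)*(-40 + B) = -3*(-40 - 12) = -3*(-52) = 156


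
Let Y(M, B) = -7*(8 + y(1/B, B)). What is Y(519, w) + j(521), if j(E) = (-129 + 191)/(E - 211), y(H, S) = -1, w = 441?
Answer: -244/5 ≈ -48.800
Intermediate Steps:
j(E) = 62/(-211 + E)
Y(M, B) = -49 (Y(M, B) = -7*(8 - 1) = -7*7 = -49)
Y(519, w) + j(521) = -49 + 62/(-211 + 521) = -49 + 62/310 = -49 + 62*(1/310) = -49 + 1/5 = -244/5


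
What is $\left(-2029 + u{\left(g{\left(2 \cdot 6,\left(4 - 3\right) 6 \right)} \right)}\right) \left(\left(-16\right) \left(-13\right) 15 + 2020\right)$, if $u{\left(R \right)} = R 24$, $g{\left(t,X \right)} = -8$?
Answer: $-11415940$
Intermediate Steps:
$u{\left(R \right)} = 24 R$
$\left(-2029 + u{\left(g{\left(2 \cdot 6,\left(4 - 3\right) 6 \right)} \right)}\right) \left(\left(-16\right) \left(-13\right) 15 + 2020\right) = \left(-2029 + 24 \left(-8\right)\right) \left(\left(-16\right) \left(-13\right) 15 + 2020\right) = \left(-2029 - 192\right) \left(208 \cdot 15 + 2020\right) = - 2221 \left(3120 + 2020\right) = \left(-2221\right) 5140 = -11415940$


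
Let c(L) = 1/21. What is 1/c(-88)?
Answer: 21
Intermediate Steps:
c(L) = 1/21 (c(L) = 1*(1/21) = 1/21)
1/c(-88) = 1/(1/21) = 21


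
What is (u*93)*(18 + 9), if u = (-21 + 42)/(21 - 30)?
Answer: -5859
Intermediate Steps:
u = -7/3 (u = 21/(-9) = 21*(-⅑) = -7/3 ≈ -2.3333)
(u*93)*(18 + 9) = (-7/3*93)*(18 + 9) = -217*27 = -5859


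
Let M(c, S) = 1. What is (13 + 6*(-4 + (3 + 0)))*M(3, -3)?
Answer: 7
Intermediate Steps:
(13 + 6*(-4 + (3 + 0)))*M(3, -3) = (13 + 6*(-4 + (3 + 0)))*1 = (13 + 6*(-4 + 3))*1 = (13 + 6*(-1))*1 = (13 - 6)*1 = 7*1 = 7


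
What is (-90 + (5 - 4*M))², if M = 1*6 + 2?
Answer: 13689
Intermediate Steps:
M = 8 (M = 6 + 2 = 8)
(-90 + (5 - 4*M))² = (-90 + (5 - 4*8))² = (-90 + (5 - 32))² = (-90 - 27)² = (-117)² = 13689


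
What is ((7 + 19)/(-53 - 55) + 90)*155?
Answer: 751285/54 ≈ 13913.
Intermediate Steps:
((7 + 19)/(-53 - 55) + 90)*155 = (26/(-108) + 90)*155 = (26*(-1/108) + 90)*155 = (-13/54 + 90)*155 = (4847/54)*155 = 751285/54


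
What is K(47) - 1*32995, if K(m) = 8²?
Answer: -32931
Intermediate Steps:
K(m) = 64
K(47) - 1*32995 = 64 - 1*32995 = 64 - 32995 = -32931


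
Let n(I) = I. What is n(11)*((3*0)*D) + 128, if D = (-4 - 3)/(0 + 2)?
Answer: 128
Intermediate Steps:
D = -7/2 ≈ -3.5000
n(11)*((3*0)*D) + 128 = 11*((3*0)*(-7/2)) + 128 = 11*(0*(-7/2)) + 128 = 11*0 + 128 = 0 + 128 = 128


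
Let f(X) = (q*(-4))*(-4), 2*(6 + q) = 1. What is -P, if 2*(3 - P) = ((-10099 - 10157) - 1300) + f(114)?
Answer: -10825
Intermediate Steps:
q = -11/2 (q = -6 + (½)*1 = -6 + ½ = -11/2 ≈ -5.5000)
f(X) = -88 (f(X) = -11/2*(-4)*(-4) = 22*(-4) = -88)
P = 10825 (P = 3 - (((-10099 - 10157) - 1300) - 88)/2 = 3 - ((-20256 - 1300) - 88)/2 = 3 - (-21556 - 88)/2 = 3 - ½*(-21644) = 3 + 10822 = 10825)
-P = -1*10825 = -10825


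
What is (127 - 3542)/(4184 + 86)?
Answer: -683/854 ≈ -0.79977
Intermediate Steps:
(127 - 3542)/(4184 + 86) = -3415/4270 = -3415*1/4270 = -683/854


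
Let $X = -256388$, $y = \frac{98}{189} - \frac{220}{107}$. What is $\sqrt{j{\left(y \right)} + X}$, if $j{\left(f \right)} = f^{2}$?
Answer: $\frac{4 i \sqrt{133742301074}}{2889} \approx 506.35 i$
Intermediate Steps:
$y = - \frac{4442}{2889}$ ($y = 98 \cdot \frac{1}{189} - \frac{220}{107} = \frac{14}{27} - \frac{220}{107} = - \frac{4442}{2889} \approx -1.5376$)
$\sqrt{j{\left(y \right)} + X} = \sqrt{\left(- \frac{4442}{2889}\right)^{2} - 256388} = \sqrt{\frac{19731364}{8346321} - 256388} = \sqrt{- \frac{2139876817184}{8346321}} = \frac{4 i \sqrt{133742301074}}{2889}$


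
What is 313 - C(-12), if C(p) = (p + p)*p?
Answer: 25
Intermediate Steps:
C(p) = 2*p² (C(p) = (2*p)*p = 2*p²)
313 - C(-12) = 313 - 2*(-12)² = 313 - 2*144 = 313 - 1*288 = 313 - 288 = 25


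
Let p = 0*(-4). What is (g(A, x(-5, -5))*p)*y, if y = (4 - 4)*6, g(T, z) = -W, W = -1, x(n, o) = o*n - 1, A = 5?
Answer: 0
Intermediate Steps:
x(n, o) = -1 + n*o (x(n, o) = n*o - 1 = -1 + n*o)
g(T, z) = 1 (g(T, z) = -1*(-1) = 1)
p = 0
y = 0 (y = 0*6 = 0)
(g(A, x(-5, -5))*p)*y = (1*0)*0 = 0*0 = 0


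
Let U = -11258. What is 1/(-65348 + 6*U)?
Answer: -1/132896 ≈ -7.5247e-6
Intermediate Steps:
1/(-65348 + 6*U) = 1/(-65348 + 6*(-11258)) = 1/(-65348 - 67548) = 1/(-132896) = -1/132896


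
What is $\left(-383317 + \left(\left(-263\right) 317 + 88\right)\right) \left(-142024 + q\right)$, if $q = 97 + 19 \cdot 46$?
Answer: $65815329800$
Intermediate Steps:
$q = 971$ ($q = 97 + 874 = 971$)
$\left(-383317 + \left(\left(-263\right) 317 + 88\right)\right) \left(-142024 + q\right) = \left(-383317 + \left(\left(-263\right) 317 + 88\right)\right) \left(-142024 + 971\right) = \left(-383317 + \left(-83371 + 88\right)\right) \left(-141053\right) = \left(-383317 - 83283\right) \left(-141053\right) = \left(-466600\right) \left(-141053\right) = 65815329800$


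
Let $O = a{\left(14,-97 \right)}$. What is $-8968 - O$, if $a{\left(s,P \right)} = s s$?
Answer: $-9164$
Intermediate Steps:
$a{\left(s,P \right)} = s^{2}$
$O = 196$ ($O = 14^{2} = 196$)
$-8968 - O = -8968 - 196 = -9164$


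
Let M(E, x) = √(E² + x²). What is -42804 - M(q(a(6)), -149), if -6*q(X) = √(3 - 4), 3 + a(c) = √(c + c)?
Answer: -42804 - √799235/6 ≈ -42953.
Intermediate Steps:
a(c) = -3 + √2*√c (a(c) = -3 + √(c + c) = -3 + √(2*c) = -3 + √2*√c)
q(X) = -I/6 (q(X) = -√(3 - 4)/6 = -I/6)
-42804 - M(q(a(6)), -149) = -42804 - √((-I/6)² + (-149)²) = -42804 - √(-1/36 + 22201) = -42804 - √(799235/36) = -42804 - √799235/6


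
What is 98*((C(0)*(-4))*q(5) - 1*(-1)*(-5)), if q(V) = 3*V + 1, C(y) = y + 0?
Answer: -490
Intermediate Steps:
C(y) = y
q(V) = 1 + 3*V
98*((C(0)*(-4))*q(5) - 1*(-1)*(-5)) = 98*((0*(-4))*(1 + 3*5) - 1*(-1)*(-5)) = 98*(0*(1 + 15) + 1*(-5)) = 98*(0*16 - 5) = 98*(0 - 5) = 98*(-5) = -490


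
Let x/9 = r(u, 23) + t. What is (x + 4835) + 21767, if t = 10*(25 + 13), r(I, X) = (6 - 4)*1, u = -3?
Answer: 30040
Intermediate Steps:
r(I, X) = 2 (r(I, X) = 2*1 = 2)
t = 380 (t = 10*38 = 380)
x = 3438 (x = 9*(2 + 380) = 9*382 = 3438)
(x + 4835) + 21767 = (3438 + 4835) + 21767 = 8273 + 21767 = 30040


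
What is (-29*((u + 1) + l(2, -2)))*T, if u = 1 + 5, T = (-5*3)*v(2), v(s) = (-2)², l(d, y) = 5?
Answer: 20880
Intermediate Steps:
v(s) = 4
T = -60 (T = -5*3*4 = -15*4 = -60)
u = 6
(-29*((u + 1) + l(2, -2)))*T = -29*((6 + 1) + 5)*(-60) = -29*(7 + 5)*(-60) = -29*12*(-60) = -348*(-60) = 20880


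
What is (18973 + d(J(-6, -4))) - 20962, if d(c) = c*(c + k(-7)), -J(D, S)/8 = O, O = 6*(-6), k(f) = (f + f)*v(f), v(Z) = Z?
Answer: 109179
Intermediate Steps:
k(f) = 2*f² (k(f) = (f + f)*f = (2*f)*f = 2*f²)
O = -36
J(D, S) = 288 (J(D, S) = -8*(-36) = 288)
d(c) = c*(98 + c) (d(c) = c*(c + 2*(-7)²) = c*(c + 2*49) = c*(c + 98) = c*(98 + c))
(18973 + d(J(-6, -4))) - 20962 = (18973 + 288*(98 + 288)) - 20962 = (18973 + 288*386) - 20962 = (18973 + 111168) - 20962 = 130141 - 20962 = 109179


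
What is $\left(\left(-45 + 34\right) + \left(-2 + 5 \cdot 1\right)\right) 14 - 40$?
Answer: $-152$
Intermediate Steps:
$\left(\left(-45 + 34\right) + \left(-2 + 5 \cdot 1\right)\right) 14 - 40 = \left(-11 + \left(-2 + 5\right)\right) 14 - 40 = \left(-11 + 3\right) 14 - 40 = \left(-8\right) 14 - 40 = -112 - 40 = -152$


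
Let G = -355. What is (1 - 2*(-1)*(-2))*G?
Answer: 1065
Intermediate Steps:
(1 - 2*(-1)*(-2))*G = (1 - 2*(-1)*(-2))*(-355) = (1 + 2*(-2))*(-355) = (1 - 4)*(-355) = -3*(-355) = 1065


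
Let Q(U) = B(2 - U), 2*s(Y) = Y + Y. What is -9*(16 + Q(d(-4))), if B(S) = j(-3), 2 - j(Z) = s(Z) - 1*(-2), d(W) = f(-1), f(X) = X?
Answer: -171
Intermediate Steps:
s(Y) = Y (s(Y) = (Y + Y)/2 = (2*Y)/2 = Y)
d(W) = -1
j(Z) = -Z (j(Z) = 2 - (Z - 1*(-2)) = 2 - (Z + 2) = 2 - (2 + Z) = 2 + (-2 - Z) = -Z)
B(S) = 3 (B(S) = -1*(-3) = 3)
Q(U) = 3
-9*(16 + Q(d(-4))) = -9*(16 + 3) = -9*19 = -171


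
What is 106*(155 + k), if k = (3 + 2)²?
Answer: 19080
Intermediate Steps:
k = 25 (k = 5² = 25)
106*(155 + k) = 106*(155 + 25) = 106*180 = 19080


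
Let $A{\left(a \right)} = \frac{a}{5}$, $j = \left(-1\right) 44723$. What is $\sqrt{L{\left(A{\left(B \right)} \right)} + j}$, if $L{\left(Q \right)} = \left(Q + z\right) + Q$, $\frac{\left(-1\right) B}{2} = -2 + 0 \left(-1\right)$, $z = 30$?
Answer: $\frac{i \sqrt{1117285}}{5} \approx 211.4 i$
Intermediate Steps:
$j = -44723$
$B = 4$ ($B = - 2 \left(-2 + 0 \left(-1\right)\right) = - 2 \left(-2 + 0\right) = \left(-2\right) \left(-2\right) = 4$)
$A{\left(a \right)} = \frac{a}{5}$ ($A{\left(a \right)} = a \frac{1}{5} = \frac{a}{5}$)
$L{\left(Q \right)} = 30 + 2 Q$ ($L{\left(Q \right)} = \left(Q + 30\right) + Q = \left(30 + Q\right) + Q = 30 + 2 Q$)
$\sqrt{L{\left(A{\left(B \right)} \right)} + j} = \sqrt{\left(30 + 2 \cdot \frac{1}{5} \cdot 4\right) - 44723} = \sqrt{\left(30 + 2 \cdot \frac{4}{5}\right) - 44723} = \sqrt{\left(30 + \frac{8}{5}\right) - 44723} = \sqrt{\frac{158}{5} - 44723} = \sqrt{- \frac{223457}{5}} = \frac{i \sqrt{1117285}}{5}$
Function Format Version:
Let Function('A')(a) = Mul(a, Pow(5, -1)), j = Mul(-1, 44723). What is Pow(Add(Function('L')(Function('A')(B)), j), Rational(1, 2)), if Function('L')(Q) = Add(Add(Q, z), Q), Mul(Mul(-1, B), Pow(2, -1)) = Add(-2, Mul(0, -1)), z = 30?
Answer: Mul(Rational(1, 5), I, Pow(1117285, Rational(1, 2))) ≈ Mul(211.40, I)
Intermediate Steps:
j = -44723
B = 4 (B = Mul(-2, Add(-2, Mul(0, -1))) = Mul(-2, Add(-2, 0)) = Mul(-2, -2) = 4)
Function('A')(a) = Mul(Rational(1, 5), a) (Function('A')(a) = Mul(a, Rational(1, 5)) = Mul(Rational(1, 5), a))
Function('L')(Q) = Add(30, Mul(2, Q)) (Function('L')(Q) = Add(Add(Q, 30), Q) = Add(Add(30, Q), Q) = Add(30, Mul(2, Q)))
Pow(Add(Function('L')(Function('A')(B)), j), Rational(1, 2)) = Pow(Add(Add(30, Mul(2, Mul(Rational(1, 5), 4))), -44723), Rational(1, 2)) = Pow(Add(Add(30, Mul(2, Rational(4, 5))), -44723), Rational(1, 2)) = Pow(Add(Add(30, Rational(8, 5)), -44723), Rational(1, 2)) = Pow(Add(Rational(158, 5), -44723), Rational(1, 2)) = Pow(Rational(-223457, 5), Rational(1, 2)) = Mul(Rational(1, 5), I, Pow(1117285, Rational(1, 2)))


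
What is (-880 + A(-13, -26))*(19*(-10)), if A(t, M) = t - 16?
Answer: 172710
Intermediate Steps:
A(t, M) = -16 + t
(-880 + A(-13, -26))*(19*(-10)) = (-880 + (-16 - 13))*(19*(-10)) = (-880 - 29)*(-190) = -909*(-190) = 172710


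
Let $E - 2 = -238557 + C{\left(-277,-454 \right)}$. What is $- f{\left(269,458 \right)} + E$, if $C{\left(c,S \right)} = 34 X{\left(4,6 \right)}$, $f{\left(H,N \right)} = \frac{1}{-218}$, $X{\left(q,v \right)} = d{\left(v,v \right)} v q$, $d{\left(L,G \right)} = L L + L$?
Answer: $- \frac{44533693}{218} \approx -2.0428 \cdot 10^{5}$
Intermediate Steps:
$d{\left(L,G \right)} = L + L^{2}$ ($d{\left(L,G \right)} = L^{2} + L = L + L^{2}$)
$X{\left(q,v \right)} = q v^{2} \left(1 + v\right)$ ($X{\left(q,v \right)} = v \left(1 + v\right) v q = v^{2} \left(1 + v\right) q = q v^{2} \left(1 + v\right)$)
$f{\left(H,N \right)} = - \frac{1}{218}$
$C{\left(c,S \right)} = 34272$ ($C{\left(c,S \right)} = 34 \cdot 4 \cdot 6^{2} \left(1 + 6\right) = 34 \cdot 4 \cdot 36 \cdot 7 = 34 \cdot 1008 = 34272$)
$E = -204283$ ($E = 2 + \left(-238557 + 34272\right) = 2 - 204285 = -204283$)
$- f{\left(269,458 \right)} + E = \left(-1\right) \left(- \frac{1}{218}\right) - 204283 = \frac{1}{218} - 204283 = - \frac{44533693}{218}$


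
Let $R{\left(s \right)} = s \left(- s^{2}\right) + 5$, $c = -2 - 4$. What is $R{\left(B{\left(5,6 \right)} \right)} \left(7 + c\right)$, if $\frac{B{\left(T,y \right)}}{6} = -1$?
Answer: $221$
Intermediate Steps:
$B{\left(T,y \right)} = -6$ ($B{\left(T,y \right)} = 6 \left(-1\right) = -6$)
$c = -6$ ($c = -2 - 4 = -6$)
$R{\left(s \right)} = 5 - s^{3}$ ($R{\left(s \right)} = - s^{3} + 5 = 5 - s^{3}$)
$R{\left(B{\left(5,6 \right)} \right)} \left(7 + c\right) = \left(5 - \left(-6\right)^{3}\right) \left(7 - 6\right) = \left(5 - -216\right) 1 = \left(5 + 216\right) 1 = 221 \cdot 1 = 221$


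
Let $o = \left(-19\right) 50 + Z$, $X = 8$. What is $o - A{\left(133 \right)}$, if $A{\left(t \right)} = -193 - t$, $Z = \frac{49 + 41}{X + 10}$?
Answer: $-619$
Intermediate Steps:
$Z = 5$ ($Z = \frac{49 + 41}{8 + 10} = \frac{90}{18} = 90 \cdot \frac{1}{18} = 5$)
$o = -945$ ($o = \left(-19\right) 50 + 5 = -950 + 5 = -945$)
$o - A{\left(133 \right)} = -945 - \left(-193 - 133\right) = -945 - -326 = -945 + 326 = -619$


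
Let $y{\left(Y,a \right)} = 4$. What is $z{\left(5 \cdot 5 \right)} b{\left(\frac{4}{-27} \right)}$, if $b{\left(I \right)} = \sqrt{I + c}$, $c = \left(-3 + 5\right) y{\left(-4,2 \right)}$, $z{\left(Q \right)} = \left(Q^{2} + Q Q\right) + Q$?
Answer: $\frac{850 \sqrt{159}}{3} \approx 3572.7$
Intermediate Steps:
$z{\left(Q \right)} = Q + 2 Q^{2}$ ($z{\left(Q \right)} = \left(Q^{2} + Q^{2}\right) + Q = 2 Q^{2} + Q = Q + 2 Q^{2}$)
$c = 8$ ($c = \left(-3 + 5\right) 4 = 2 \cdot 4 = 8$)
$b{\left(I \right)} = \sqrt{8 + I}$ ($b{\left(I \right)} = \sqrt{I + 8} = \sqrt{8 + I}$)
$z{\left(5 \cdot 5 \right)} b{\left(\frac{4}{-27} \right)} = 5 \cdot 5 \left(1 + 2 \cdot 5 \cdot 5\right) \sqrt{8 + \frac{4}{-27}} = 25 \left(1 + 2 \cdot 25\right) \sqrt{8 + 4 \left(- \frac{1}{27}\right)} = 25 \left(1 + 50\right) \sqrt{8 - \frac{4}{27}} = 25 \cdot 51 \sqrt{\frac{212}{27}} = 1275 \frac{2 \sqrt{159}}{9} = \frac{850 \sqrt{159}}{3}$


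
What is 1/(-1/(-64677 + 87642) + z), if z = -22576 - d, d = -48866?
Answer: 22965/603749849 ≈ 3.8037e-5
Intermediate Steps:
z = 26290 (z = -22576 - 1*(-48866) = -22576 + 48866 = 26290)
1/(-1/(-64677 + 87642) + z) = 1/(-1/(-64677 + 87642) + 26290) = 1/(-1/22965 + 26290) = 1/(603749849/22965) = 22965/603749849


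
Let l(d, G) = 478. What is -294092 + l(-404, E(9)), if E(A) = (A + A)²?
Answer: -293614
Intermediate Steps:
E(A) = 4*A² (E(A) = (2*A)² = 4*A²)
-294092 + l(-404, E(9)) = -294092 + 478 = -293614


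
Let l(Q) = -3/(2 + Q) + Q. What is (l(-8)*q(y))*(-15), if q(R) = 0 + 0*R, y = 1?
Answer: 0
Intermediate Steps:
q(R) = 0 (q(R) = 0 + 0 = 0)
l(Q) = Q - 3/(2 + Q) (l(Q) = -3/(2 + Q) + Q = Q - 3/(2 + Q))
(l(-8)*q(y))*(-15) = (((-3 + (-8)² + 2*(-8))/(2 - 8))*0)*(-15) = (((-3 + 64 - 16)/(-6))*0)*(-15) = (-⅙*45*0)*(-15) = -15/2*0*(-15) = 0*(-15) = 0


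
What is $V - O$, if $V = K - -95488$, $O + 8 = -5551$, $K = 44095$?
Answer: $145142$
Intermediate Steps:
$O = -5559$ ($O = -8 - 5551 = -5559$)
$V = 139583$ ($V = 44095 - -95488 = 44095 + 95488 = 139583$)
$V - O = 139583 - -5559 = 139583 + 5559 = 145142$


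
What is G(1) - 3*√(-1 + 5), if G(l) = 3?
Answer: -3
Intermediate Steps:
G(1) - 3*√(-1 + 5) = 3 - 3*√(-1 + 5) = 3 - 3*√4 = 3 - 3*2 = 3 - 6 = -3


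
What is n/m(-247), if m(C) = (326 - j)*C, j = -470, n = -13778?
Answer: 6889/98306 ≈ 0.070077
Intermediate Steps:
m(C) = 796*C (m(C) = (326 - 1*(-470))*C = (326 + 470)*C = 796*C)
n/m(-247) = -13778/(796*(-247)) = -13778/(-196612) = -13778*(-1/196612) = 6889/98306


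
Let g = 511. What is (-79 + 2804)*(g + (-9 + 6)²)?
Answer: 1417000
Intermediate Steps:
(-79 + 2804)*(g + (-9 + 6)²) = (-79 + 2804)*(511 + (-9 + 6)²) = 2725*(511 + (-3)²) = 2725*(511 + 9) = 2725*520 = 1417000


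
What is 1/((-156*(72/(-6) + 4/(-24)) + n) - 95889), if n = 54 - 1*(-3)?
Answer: -1/93934 ≈ -1.0646e-5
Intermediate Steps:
n = 57 (n = 54 + 3 = 57)
1/((-156*(72/(-6) + 4/(-24)) + n) - 95889) = 1/((-156*(72/(-6) + 4/(-24)) + 57) - 95889) = 1/((-156*(72*(-⅙) + 4*(-1/24)) + 57) - 95889) = 1/((-156*(-12 - ⅙) + 57) - 95889) = 1/((-156*(-73/6) + 57) - 95889) = 1/((1898 + 57) - 95889) = 1/(1955 - 95889) = 1/(-93934) = -1/93934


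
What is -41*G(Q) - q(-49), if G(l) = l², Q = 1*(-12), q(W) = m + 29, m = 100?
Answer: -6033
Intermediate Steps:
q(W) = 129 (q(W) = 100 + 29 = 129)
Q = -12
-41*G(Q) - q(-49) = -41*(-12)² - 1*129 = -41*144 - 129 = -5904 - 129 = -6033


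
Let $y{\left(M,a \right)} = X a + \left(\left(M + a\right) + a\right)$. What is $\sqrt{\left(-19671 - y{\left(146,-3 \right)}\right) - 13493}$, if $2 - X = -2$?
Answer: $2 i \sqrt{8323} \approx 182.46 i$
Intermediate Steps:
$X = 4$ ($X = 2 - -2 = 2 + 2 = 4$)
$y{\left(M,a \right)} = M + 6 a$ ($y{\left(M,a \right)} = 4 a + \left(\left(M + a\right) + a\right) = 4 a + \left(M + 2 a\right) = M + 6 a$)
$\sqrt{\left(-19671 - y{\left(146,-3 \right)}\right) - 13493} = \sqrt{\left(-19671 - \left(146 + 6 \left(-3\right)\right)\right) - 13493} = \sqrt{\left(-19671 - \left(146 - 18\right)\right) - 13493} = \sqrt{\left(-19671 - 128\right) - 13493} = \sqrt{-19799 - 13493} = \sqrt{-33292} = 2 i \sqrt{8323}$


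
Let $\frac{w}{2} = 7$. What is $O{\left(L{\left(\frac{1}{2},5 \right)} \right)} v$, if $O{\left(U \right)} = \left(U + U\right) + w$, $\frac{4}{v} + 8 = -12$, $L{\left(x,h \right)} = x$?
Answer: $-3$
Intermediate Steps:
$w = 14$ ($w = 2 \cdot 7 = 14$)
$v = - \frac{1}{5}$ ($v = \frac{4}{-8 - 12} = \frac{4}{-20} = 4 \left(- \frac{1}{20}\right) = - \frac{1}{5} \approx -0.2$)
$O{\left(U \right)} = 14 + 2 U$ ($O{\left(U \right)} = \left(U + U\right) + 14 = 2 U + 14 = 14 + 2 U$)
$O{\left(L{\left(\frac{1}{2},5 \right)} \right)} v = \left(14 + \frac{2}{2}\right) \left(- \frac{1}{5}\right) = \left(14 + 2 \cdot \frac{1}{2}\right) \left(- \frac{1}{5}\right) = \left(14 + 1\right) \left(- \frac{1}{5}\right) = 15 \left(- \frac{1}{5}\right) = -3$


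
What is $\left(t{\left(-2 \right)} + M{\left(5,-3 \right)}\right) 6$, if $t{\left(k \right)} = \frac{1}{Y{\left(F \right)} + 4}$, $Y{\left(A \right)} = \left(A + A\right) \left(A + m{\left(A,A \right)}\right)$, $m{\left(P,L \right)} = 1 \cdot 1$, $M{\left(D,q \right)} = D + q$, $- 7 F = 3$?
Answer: $\frac{1179}{86} \approx 13.709$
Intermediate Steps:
$F = - \frac{3}{7}$ ($F = \left(- \frac{1}{7}\right) 3 = - \frac{3}{7} \approx -0.42857$)
$m{\left(P,L \right)} = 1$
$Y{\left(A \right)} = 2 A \left(1 + A\right)$ ($Y{\left(A \right)} = \left(A + A\right) \left(A + 1\right) = 2 A \left(1 + A\right)$)
$t{\left(k \right)} = \frac{49}{172}$ ($t{\left(k \right)} = \frac{1}{2 \left(- \frac{3}{7}\right) \left(1 - \frac{3}{7}\right) + 4} = \frac{1}{2 \left(- \frac{3}{7}\right) \frac{4}{7} + 4} = \frac{1}{- \frac{24}{49} + 4} = \frac{1}{\frac{172}{49}} = \frac{49}{172}$)
$\left(t{\left(-2 \right)} + M{\left(5,-3 \right)}\right) 6 = \left(\frac{49}{172} + \left(5 - 3\right)\right) 6 = \left(\frac{49}{172} + 2\right) 6 = \frac{393}{172} \cdot 6 = \frac{1179}{86}$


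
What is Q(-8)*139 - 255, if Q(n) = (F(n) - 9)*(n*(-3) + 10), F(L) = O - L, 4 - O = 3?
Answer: -255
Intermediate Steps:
O = 1 (O = 4 - 1*3 = 4 - 3 = 1)
F(L) = 1 - L
Q(n) = (-8 - n)*(10 - 3*n) (Q(n) = ((1 - n) - 9)*(n*(-3) + 10) = (-8 - n)*(-3*n + 10) = (-8 - n)*(10 - 3*n))
Q(-8)*139 - 255 = (-80 + 3*(-8)**2 + 14*(-8))*139 - 255 = (-80 + 3*64 - 112)*139 - 255 = (-80 + 192 - 112)*139 - 255 = 0*139 - 255 = 0 - 255 = -255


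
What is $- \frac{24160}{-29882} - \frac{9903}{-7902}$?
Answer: $\frac{81138961}{39354594} \approx 2.0617$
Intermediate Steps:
$- \frac{24160}{-29882} - \frac{9903}{-7902} = \left(-24160\right) \left(- \frac{1}{29882}\right) - - \frac{3301}{2634} = \frac{12080}{14941} + \frac{3301}{2634} = \frac{81138961}{39354594}$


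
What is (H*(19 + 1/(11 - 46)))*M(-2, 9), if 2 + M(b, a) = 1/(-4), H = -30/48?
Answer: 747/28 ≈ 26.679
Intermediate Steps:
H = -5/8 (H = -30*1/48 = -5/8 ≈ -0.62500)
M(b, a) = -9/4 (M(b, a) = -2 + 1/(-4) = -2 - 1/4 = -9/4)
(H*(19 + 1/(11 - 46)))*M(-2, 9) = -5*(19 + 1/(11 - 46))/8*(-9/4) = -5*(19 + 1/(-35))/8*(-9/4) = -5*(19 - 1/35)/8*(-9/4) = -5/8*664/35*(-9/4) = -83/7*(-9/4) = 747/28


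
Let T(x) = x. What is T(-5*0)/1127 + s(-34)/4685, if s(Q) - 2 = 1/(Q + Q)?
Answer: 27/63716 ≈ 0.00042376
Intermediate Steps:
s(Q) = 2 + 1/(2*Q) (s(Q) = 2 + 1/(Q + Q) = 2 + 1/(2*Q))
T(-5*0)/1127 + s(-34)/4685 = -5*0/1127 + (2 + (½)/(-34))/4685 = 0*(1/1127) + (2 + (½)*(-1/34))*(1/4685) = 0 + (2 - 1/68)*(1/4685) = 0 + (135/68)*(1/4685) = 0 + 27/63716 = 27/63716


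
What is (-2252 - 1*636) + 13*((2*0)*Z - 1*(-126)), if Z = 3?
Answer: -1250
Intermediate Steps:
(-2252 - 1*636) + 13*((2*0)*Z - 1*(-126)) = (-2252 - 1*636) + 13*((2*0)*3 - 1*(-126)) = (-2252 - 636) + 13*(0*3 + 126) = -2888 + 13*(0 + 126) = -2888 + 13*126 = -2888 + 1638 = -1250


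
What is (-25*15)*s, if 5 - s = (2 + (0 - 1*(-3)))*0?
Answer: -1875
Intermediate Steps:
s = 5 (s = 5 - (2 + (0 - 1*(-3)))*0 = 5 - (2 + (0 + 3))*0 = 5 - (2 + 3)*0 = 5 - 5*0 = 5 - 1*0 = 5 + 0 = 5)
(-25*15)*s = -25*15*5 = -375*5 = -1875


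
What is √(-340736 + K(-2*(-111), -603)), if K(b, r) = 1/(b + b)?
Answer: I*√16792832913/222 ≈ 583.73*I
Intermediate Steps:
K(b, r) = 1/(2*b)
√(-340736 + K(-2*(-111), -603)) = √(-340736 + 1/(2*((-2*(-111))))) = √(-340736 + (½)/222) = √(-340736 + (½)*(1/222)) = √(-340736 + 1/444) = √(-151286783/444) = I*√16792832913/222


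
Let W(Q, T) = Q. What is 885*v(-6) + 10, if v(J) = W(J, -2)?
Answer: -5300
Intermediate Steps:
v(J) = J
885*v(-6) + 10 = 885*(-6) + 10 = -5310 + 10 = -5300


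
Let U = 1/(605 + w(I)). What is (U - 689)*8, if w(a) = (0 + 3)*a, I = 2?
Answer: -3367824/611 ≈ -5512.0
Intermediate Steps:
w(a) = 3*a
U = 1/611 (U = 1/(605 + 3*2) = 1/(605 + 6) = 1/611 ≈ 0.0016367)
(U - 689)*8 = (1/611 - 689)*8 = -420978/611*8 = -3367824/611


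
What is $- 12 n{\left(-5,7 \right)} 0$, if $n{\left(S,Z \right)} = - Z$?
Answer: $0$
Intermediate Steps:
$- 12 n{\left(-5,7 \right)} 0 = - 12 \left(\left(-1\right) 7\right) 0 = \left(-12\right) \left(-7\right) 0 = 84 \cdot 0 = 0$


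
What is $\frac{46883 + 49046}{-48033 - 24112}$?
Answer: $- \frac{95929}{72145} \approx -1.3297$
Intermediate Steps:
$\frac{46883 + 49046}{-48033 - 24112} = \frac{95929}{-72145} = 95929 \left(- \frac{1}{72145}\right) = - \frac{95929}{72145}$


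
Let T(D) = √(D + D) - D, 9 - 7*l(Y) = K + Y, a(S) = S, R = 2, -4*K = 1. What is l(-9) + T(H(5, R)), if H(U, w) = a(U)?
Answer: -67/28 + √10 ≈ 0.76942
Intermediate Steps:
K = -¼ (K = -¼*1 = -¼ ≈ -0.25000)
H(U, w) = U
l(Y) = 37/28 - Y/7 (l(Y) = 9/7 - (-¼ + Y)/7 = 9/7 + (1/28 - Y/7) = 37/28 - Y/7)
T(D) = -D + √2*√D (T(D) = √(2*D) - D = √2*√D - D = -D + √2*√D)
l(-9) + T(H(5, R)) = (37/28 - ⅐*(-9)) + (-1*5 + √2*√5) = (37/28 + 9/7) + (-5 + √10) = 73/28 + (-5 + √10) = -67/28 + √10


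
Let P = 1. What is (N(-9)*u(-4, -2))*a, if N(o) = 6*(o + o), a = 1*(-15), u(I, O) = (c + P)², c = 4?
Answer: 40500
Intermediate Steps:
u(I, O) = 25 (u(I, O) = (4 + 1)² = 5² = 25)
a = -15
N(o) = 12*o (N(o) = 6*(2*o) = 12*o)
(N(-9)*u(-4, -2))*a = ((12*(-9))*25)*(-15) = -108*25*(-15) = -2700*(-15) = 40500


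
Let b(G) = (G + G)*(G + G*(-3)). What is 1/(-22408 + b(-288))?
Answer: -1/354184 ≈ -2.8234e-6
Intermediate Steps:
b(G) = -4*G**2 (b(G) = (2*G)*(G - 3*G) = (2*G)*(-2*G) = -4*G**2)
1/(-22408 + b(-288)) = 1/(-22408 - 4*(-288)**2) = 1/(-22408 - 4*82944) = 1/(-22408 - 331776) = 1/(-354184) = -1/354184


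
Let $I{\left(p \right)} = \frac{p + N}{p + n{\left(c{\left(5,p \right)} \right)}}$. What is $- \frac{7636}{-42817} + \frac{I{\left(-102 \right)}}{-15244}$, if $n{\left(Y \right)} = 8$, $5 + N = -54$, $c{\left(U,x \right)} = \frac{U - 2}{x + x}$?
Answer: $\frac{232659697}{1305404696} \approx 0.17823$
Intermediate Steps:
$c{\left(U,x \right)} = \frac{-2 + U}{2 x}$
$N = -59$ ($N = -5 - 54 = -59$)
$I{\left(p \right)} = \frac{-59 + p}{8 + p}$ ($I{\left(p \right)} = \frac{p - 59}{p + 8} = \frac{-59 + p}{8 + p}$)
$- \frac{7636}{-42817} + \frac{I{\left(-102 \right)}}{-15244} = - \frac{7636}{-42817} + \frac{\frac{1}{8 - 102} \left(-59 - 102\right)}{-15244} = \left(-7636\right) \left(- \frac{1}{42817}\right) + \frac{1}{-94} \left(-161\right) \left(- \frac{1}{15244}\right) = \frac{7636}{42817} + \left(- \frac{1}{94}\right) \left(-161\right) \left(- \frac{1}{15244}\right) = \frac{7636}{42817} + \frac{161}{94} \left(- \frac{1}{15244}\right) = \frac{7636}{42817} - \frac{161}{1432936} = \frac{232659697}{1305404696}$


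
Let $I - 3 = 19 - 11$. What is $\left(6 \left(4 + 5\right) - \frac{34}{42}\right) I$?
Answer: $\frac{12287}{21} \approx 585.1$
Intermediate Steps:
$I = 11$ ($I = 3 + \left(19 - 11\right) = 3 + 8 = 11$)
$\left(6 \left(4 + 5\right) - \frac{34}{42}\right) I = \left(6 \left(4 + 5\right) - \frac{34}{42}\right) 11 = \left(6 \cdot 9 - \frac{17}{21}\right) 11 = \left(54 - \frac{17}{21}\right) 11 = \frac{1117}{21} \cdot 11 = \frac{12287}{21}$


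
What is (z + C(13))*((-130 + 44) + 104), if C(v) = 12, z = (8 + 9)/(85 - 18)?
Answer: 14778/67 ≈ 220.57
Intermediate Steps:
z = 17/67 ≈ 0.25373
(z + C(13))*((-130 + 44) + 104) = (17/67 + 12)*((-130 + 44) + 104) = 821*(-86 + 104)/67 = (821/67)*18 = 14778/67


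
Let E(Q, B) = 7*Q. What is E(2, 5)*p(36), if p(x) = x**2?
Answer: 18144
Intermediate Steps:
E(2, 5)*p(36) = (7*2)*36**2 = 14*1296 = 18144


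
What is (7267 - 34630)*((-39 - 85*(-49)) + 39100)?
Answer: -1182793038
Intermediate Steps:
(7267 - 34630)*((-39 - 85*(-49)) + 39100) = -27363*((-39 + 4165) + 39100) = -27363*(4126 + 39100) = -27363*43226 = -1182793038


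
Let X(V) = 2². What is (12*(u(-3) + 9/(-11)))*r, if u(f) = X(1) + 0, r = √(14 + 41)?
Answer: 420*√55/11 ≈ 283.16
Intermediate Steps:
X(V) = 4
r = √55 ≈ 7.4162
u(f) = 4 (u(f) = 4 + 0 = 4)
(12*(u(-3) + 9/(-11)))*r = (12*(4 + 9/(-11)))*√55 = (12*(4 + 9*(-1/11)))*√55 = (12*(4 - 9/11))*√55 = (12*(35/11))*√55 = 420*√55/11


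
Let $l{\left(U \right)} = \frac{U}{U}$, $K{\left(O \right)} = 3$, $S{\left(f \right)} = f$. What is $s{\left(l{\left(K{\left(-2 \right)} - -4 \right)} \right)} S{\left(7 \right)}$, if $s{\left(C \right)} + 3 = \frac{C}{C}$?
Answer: $-14$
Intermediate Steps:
$l{\left(U \right)} = 1$
$s{\left(C \right)} = -2$ ($s{\left(C \right)} = -3 + \frac{C}{C} = -3 + 1 = -2$)
$s{\left(l{\left(K{\left(-2 \right)} - -4 \right)} \right)} S{\left(7 \right)} = \left(-2\right) 7 = -14$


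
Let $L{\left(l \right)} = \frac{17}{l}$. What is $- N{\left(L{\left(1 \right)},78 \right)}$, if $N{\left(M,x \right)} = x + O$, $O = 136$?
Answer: $-214$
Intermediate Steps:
$N{\left(M,x \right)} = 136 + x$ ($N{\left(M,x \right)} = x + 136 = 136 + x$)
$- N{\left(L{\left(1 \right)},78 \right)} = - (136 + 78) = \left(-1\right) 214 = -214$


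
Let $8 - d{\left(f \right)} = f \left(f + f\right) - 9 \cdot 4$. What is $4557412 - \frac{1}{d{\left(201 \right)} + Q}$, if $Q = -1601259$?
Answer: $\frac{7665644460005}{1682017} \approx 4.5574 \cdot 10^{6}$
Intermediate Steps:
$d{\left(f \right)} = 44 - 2 f^{2}$ ($d{\left(f \right)} = 8 - \left(f \left(f + f\right) - 9 \cdot 4\right) = 8 - \left(f 2 f - 36\right) = 8 - \left(2 f^{2} - 36\right) = 8 - \left(-36 + 2 f^{2}\right) = 44 - 2 f^{2}$)
$4557412 - \frac{1}{d{\left(201 \right)} + Q} = 4557412 - \frac{1}{\left(44 - 2 \cdot 201^{2}\right) - 1601259} = 4557412 - \frac{1}{\left(44 - 80802\right) - 1601259} = 4557412 - \frac{1}{-80758 - 1601259} = 4557412 - \frac{1}{-1682017} = 4557412 - - \frac{1}{1682017} = 4557412 + \frac{1}{1682017} = \frac{7665644460005}{1682017}$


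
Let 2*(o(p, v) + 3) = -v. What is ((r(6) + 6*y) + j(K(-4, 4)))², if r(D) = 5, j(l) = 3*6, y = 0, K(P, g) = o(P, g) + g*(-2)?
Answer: 529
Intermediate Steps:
o(p, v) = -3 - v/2 (o(p, v) = -3 + (-v)/2 = -3 - v/2)
K(P, g) = -3 - 5*g/2 (K(P, g) = (-3 - g/2) + g*(-2) = (-3 - g/2) - 2*g = -3 - 5*g/2)
j(l) = 18
((r(6) + 6*y) + j(K(-4, 4)))² = ((5 + 6*0) + 18)² = ((5 + 0) + 18)² = (5 + 18)² = 23² = 529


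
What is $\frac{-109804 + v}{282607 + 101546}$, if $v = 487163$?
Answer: $\frac{377359}{384153} \approx 0.98231$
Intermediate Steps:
$\frac{-109804 + v}{282607 + 101546} = \frac{-109804 + 487163}{282607 + 101546} = \frac{377359}{384153}$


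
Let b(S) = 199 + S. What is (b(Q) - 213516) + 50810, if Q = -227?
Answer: -162734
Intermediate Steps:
(b(Q) - 213516) + 50810 = ((199 - 227) - 213516) + 50810 = (-28 - 213516) + 50810 = -213544 + 50810 = -162734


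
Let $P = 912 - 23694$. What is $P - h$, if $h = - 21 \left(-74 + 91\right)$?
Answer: $-22425$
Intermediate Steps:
$h = -357$ ($h = \left(-21\right) 17 = -357$)
$P = -22782$ ($P = 912 - 23694 = -22782$)
$P - h = -22782 - -357 = -22782 + 357 = -22425$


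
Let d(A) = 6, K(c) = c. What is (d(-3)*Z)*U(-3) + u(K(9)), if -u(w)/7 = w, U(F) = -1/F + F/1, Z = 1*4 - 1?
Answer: -111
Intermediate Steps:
Z = 3 (Z = 4 - 1 = 3)
U(F) = F - 1/F (U(F) = -1/F + F*1 = -1/F + F = F - 1/F)
u(w) = -7*w
(d(-3)*Z)*U(-3) + u(K(9)) = (6*3)*(-3 - 1/(-3)) - 7*9 = 18*(-3 - 1*(-⅓)) - 63 = 18*(-3 + ⅓) - 63 = 18*(-8/3) - 63 = -48 - 63 = -111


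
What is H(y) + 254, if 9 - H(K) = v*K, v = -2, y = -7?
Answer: 249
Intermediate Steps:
H(K) = 9 + 2*K (H(K) = 9 - (-2)*K = 9 + 2*K)
H(y) + 254 = (9 + 2*(-7)) + 254 = (9 - 14) + 254 = -5 + 254 = 249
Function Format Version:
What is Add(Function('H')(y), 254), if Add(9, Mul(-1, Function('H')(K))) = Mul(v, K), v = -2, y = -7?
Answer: 249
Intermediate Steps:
Function('H')(K) = Add(9, Mul(2, K)) (Function('H')(K) = Add(9, Mul(-1, Mul(-2, K))) = Add(9, Mul(2, K)))
Add(Function('H')(y), 254) = Add(Add(9, Mul(2, -7)), 254) = Add(Add(9, -14), 254) = Add(-5, 254) = 249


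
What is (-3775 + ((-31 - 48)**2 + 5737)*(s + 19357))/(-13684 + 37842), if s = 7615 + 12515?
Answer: 472971511/24158 ≈ 19578.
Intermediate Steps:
s = 20130
(-3775 + ((-31 - 48)**2 + 5737)*(s + 19357))/(-13684 + 37842) = (-3775 + ((-31 - 48)**2 + 5737)*(20130 + 19357))/(-13684 + 37842) = (-3775 + ((-79)**2 + 5737)*39487)/24158 = (-3775 + (6241 + 5737)*39487)*(1/24158) = (-3775 + 11978*39487)*(1/24158) = (-3775 + 472975286)*(1/24158) = 472971511*(1/24158) = 472971511/24158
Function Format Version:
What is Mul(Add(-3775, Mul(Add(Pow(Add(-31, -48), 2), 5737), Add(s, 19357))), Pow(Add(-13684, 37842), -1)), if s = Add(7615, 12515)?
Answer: Rational(472971511, 24158) ≈ 19578.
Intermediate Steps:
s = 20130
Mul(Add(-3775, Mul(Add(Pow(Add(-31, -48), 2), 5737), Add(s, 19357))), Pow(Add(-13684, 37842), -1)) = Mul(Add(-3775, Mul(Add(Pow(Add(-31, -48), 2), 5737), Add(20130, 19357))), Pow(Add(-13684, 37842), -1)) = Mul(Add(-3775, Mul(Add(Pow(-79, 2), 5737), 39487)), Pow(24158, -1)) = Mul(Add(-3775, Mul(Add(6241, 5737), 39487)), Rational(1, 24158)) = Mul(Add(-3775, Mul(11978, 39487)), Rational(1, 24158)) = Mul(Add(-3775, 472975286), Rational(1, 24158)) = Mul(472971511, Rational(1, 24158)) = Rational(472971511, 24158)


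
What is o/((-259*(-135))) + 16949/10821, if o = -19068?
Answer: 6131539/6005655 ≈ 1.0210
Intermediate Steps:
o/((-259*(-135))) + 16949/10821 = -19068/((-259*(-135))) + 16949/10821 = -19068/34965 + 16949*(1/10821) = -19068*1/34965 + 16949/10821 = -908/1665 + 16949/10821 = 6131539/6005655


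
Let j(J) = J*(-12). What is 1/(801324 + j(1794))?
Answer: 1/779796 ≈ 1.2824e-6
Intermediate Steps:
j(J) = -12*J
1/(801324 + j(1794)) = 1/(801324 - 12*1794) = 1/(801324 - 21528) = 1/779796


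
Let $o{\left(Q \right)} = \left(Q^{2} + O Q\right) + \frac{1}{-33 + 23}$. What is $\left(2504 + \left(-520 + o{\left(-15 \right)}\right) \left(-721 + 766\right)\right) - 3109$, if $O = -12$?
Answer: $- \frac{11569}{2} \approx -5784.5$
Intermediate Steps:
$o{\left(Q \right)} = - \frac{1}{10} + Q^{2} - 12 Q$ ($o{\left(Q \right)} = \left(Q^{2} - 12 Q\right) + \frac{1}{-33 + 23} = \left(Q^{2} - 12 Q\right) + \frac{1}{-10} = \left(Q^{2} - 12 Q\right) - \frac{1}{10} = - \frac{1}{10} + Q^{2} - 12 Q$)
$\left(2504 + \left(-520 + o{\left(-15 \right)}\right) \left(-721 + 766\right)\right) - 3109 = \left(2504 + \left(-520 - \left(- \frac{1799}{10} - 225\right)\right) \left(-721 + 766\right)\right) - 3109 = \left(2504 + \left(-520 + \left(- \frac{1}{10} + 225 + 180\right)\right) 45\right) - 3109 = \left(2504 + \left(-520 + \frac{4049}{10}\right) 45\right) - 3109 = \left(2504 - \frac{10359}{2}\right) - 3109 = - \frac{5351}{2} - 3109 = - \frac{11569}{2}$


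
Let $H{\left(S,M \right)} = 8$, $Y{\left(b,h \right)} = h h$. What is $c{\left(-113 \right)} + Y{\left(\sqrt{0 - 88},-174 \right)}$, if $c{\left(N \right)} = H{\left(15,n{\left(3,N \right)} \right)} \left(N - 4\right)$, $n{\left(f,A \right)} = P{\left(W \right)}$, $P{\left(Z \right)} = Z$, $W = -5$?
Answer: $29340$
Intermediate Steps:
$n{\left(f,A \right)} = -5$
$Y{\left(b,h \right)} = h^{2}$
$c{\left(N \right)} = -32 + 8 N$ ($c{\left(N \right)} = 8 \left(N - 4\right) = 8 \left(-4 + N\right) = -32 + 8 N$)
$c{\left(-113 \right)} + Y{\left(\sqrt{0 - 88},-174 \right)} = \left(-32 + 8 \left(-113\right)\right) + \left(-174\right)^{2} = \left(-32 - 904\right) + 30276 = -936 + 30276 = 29340$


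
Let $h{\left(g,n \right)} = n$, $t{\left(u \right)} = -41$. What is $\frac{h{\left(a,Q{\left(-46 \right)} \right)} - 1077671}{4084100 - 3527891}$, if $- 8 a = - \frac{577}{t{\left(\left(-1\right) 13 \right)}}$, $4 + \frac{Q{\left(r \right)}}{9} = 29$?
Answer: $- \frac{1077446}{556209} \approx -1.9371$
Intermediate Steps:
$Q{\left(r \right)} = 225$ ($Q{\left(r \right)} = -36 + 9 \cdot 29 = -36 + 261 = 225$)
$a = - \frac{577}{328}$ ($a = - \frac{\left(-577\right) \frac{1}{-41}}{8} = - \frac{\left(-577\right) \left(- \frac{1}{41}\right)}{8} = \left(- \frac{1}{8}\right) \frac{577}{41} = - \frac{577}{328} \approx -1.7591$)
$\frac{h{\left(a,Q{\left(-46 \right)} \right)} - 1077671}{4084100 - 3527891} = \frac{225 - 1077671}{4084100 - 3527891} = - \frac{1077446}{556209}$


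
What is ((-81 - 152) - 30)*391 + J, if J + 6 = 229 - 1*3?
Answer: -102613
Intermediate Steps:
J = 220 (J = -6 + (229 - 1*3) = -6 + (229 - 3) = -6 + 226 = 220)
((-81 - 152) - 30)*391 + J = ((-81 - 152) - 30)*391 + 220 = (-233 - 30)*391 + 220 = -263*391 + 220 = -102833 + 220 = -102613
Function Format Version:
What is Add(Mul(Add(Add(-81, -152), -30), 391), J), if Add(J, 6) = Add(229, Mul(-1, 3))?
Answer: -102613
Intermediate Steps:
J = 220 (J = Add(-6, Add(229, Mul(-1, 3))) = Add(-6, Add(229, -3)) = Add(-6, 226) = 220)
Add(Mul(Add(Add(-81, -152), -30), 391), J) = Add(Mul(Add(Add(-81, -152), -30), 391), 220) = Add(Mul(Add(-233, -30), 391), 220) = Add(Mul(-263, 391), 220) = Add(-102833, 220) = -102613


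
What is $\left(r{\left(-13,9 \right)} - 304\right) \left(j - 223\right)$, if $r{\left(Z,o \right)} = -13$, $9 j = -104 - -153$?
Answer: $\frac{620686}{9} \approx 68965.0$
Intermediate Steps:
$j = \frac{49}{9}$ ($j = \frac{-104 - -153}{9} = \frac{-104 + 153}{9} = \frac{1}{9} \cdot 49 = \frac{49}{9} \approx 5.4444$)
$\left(r{\left(-13,9 \right)} - 304\right) \left(j - 223\right) = \left(-13 - 304\right) \left(\frac{49}{9} - 223\right) = \left(-317\right) \left(- \frac{1958}{9}\right) = \frac{620686}{9}$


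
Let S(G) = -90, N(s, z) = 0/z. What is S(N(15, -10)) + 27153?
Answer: 27063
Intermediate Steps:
N(s, z) = 0
S(N(15, -10)) + 27153 = -90 + 27153 = 27063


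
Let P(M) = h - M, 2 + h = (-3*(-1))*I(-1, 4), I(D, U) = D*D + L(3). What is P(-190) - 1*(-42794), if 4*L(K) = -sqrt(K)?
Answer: 42985 - 3*sqrt(3)/4 ≈ 42984.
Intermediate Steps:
L(K) = -sqrt(K)/4 (L(K) = (-sqrt(K))/4 = -sqrt(K)/4)
I(D, U) = D**2 - sqrt(3)/4 (I(D, U) = D*D - sqrt(3)/4 = D**2 - sqrt(3)/4)
h = 1 - 3*sqrt(3)/4 (h = -2 + (-3*(-1))*((-1)**2 - sqrt(3)/4) = -2 + 3*(1 - sqrt(3)/4) = -2 + (3 - 3*sqrt(3)/4) = 1 - 3*sqrt(3)/4 ≈ -0.29904)
P(M) = 1 - M - 3*sqrt(3)/4 (P(M) = (1 - 3*sqrt(3)/4) - M = 1 - M - 3*sqrt(3)/4)
P(-190) - 1*(-42794) = (1 - 1*(-190) - 3*sqrt(3)/4) - 1*(-42794) = (1 + 190 - 3*sqrt(3)/4) + 42794 = (191 - 3*sqrt(3)/4) + 42794 = 42985 - 3*sqrt(3)/4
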